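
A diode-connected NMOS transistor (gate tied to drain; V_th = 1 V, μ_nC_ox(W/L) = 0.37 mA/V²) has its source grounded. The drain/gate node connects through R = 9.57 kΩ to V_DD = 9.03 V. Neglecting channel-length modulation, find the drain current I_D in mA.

With gate tied to drain, V_GS = V_DS ≥ V_GS − V_th, so the device is in saturation.
KCL at the drain: ½ k_n (V_GS − V_th)² = (V_DD − V_GS)/R.
Let x = V_GS − 1. Then 1.77 x² + x − 8.03 = 0, giving x = 1.87 V (positive root), so V_GS = 2.87 V.
I_D = (V_DD − V_GS)/R = (9.03 − 2.87) / 9.57 = 0.644 mA.

I_D = 0.644 mA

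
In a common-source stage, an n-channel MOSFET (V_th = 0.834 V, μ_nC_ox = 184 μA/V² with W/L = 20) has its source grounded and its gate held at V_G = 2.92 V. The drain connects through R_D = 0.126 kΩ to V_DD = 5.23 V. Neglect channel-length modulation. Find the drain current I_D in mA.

I_D = 8.01 mA

V_GS = V_G = 2.92 V, so V_ov = 2.92 − 0.834 = 2.09 V.
k_n = μ_nC_ox · (W/L) = 3.68 mA/V².
Assume saturation: I_D = ½ k_n V_ov² = 0.5 × 3.68 × 2.09² = 8.01 mA, giving V_DS = V_DD − I_D R_D = 5.23 − 8.01 × 0.126 = 4.22 V.
V_DS = 4.22 V ≥ V_ov = 2.09 V, confirming saturation.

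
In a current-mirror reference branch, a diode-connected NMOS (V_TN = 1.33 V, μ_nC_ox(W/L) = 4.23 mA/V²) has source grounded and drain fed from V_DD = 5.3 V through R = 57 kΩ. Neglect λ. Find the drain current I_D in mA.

With gate tied to drain, V_GS = V_DS ≥ V_GS − V_TN, so the device is in saturation.
KCL at the drain: ½ k_n (V_GS − V_TN)² = (V_DD − V_GS)/R.
Let x = V_GS − 1.33. Then 121 x² + x − 3.97 = 0, giving x = 0.177 V (positive root), so V_GS = 1.51 V.
I_D = (V_DD − V_GS)/R = (5.3 − 1.51) / 57 = 0.0665 mA.

I_D = 0.0665 mA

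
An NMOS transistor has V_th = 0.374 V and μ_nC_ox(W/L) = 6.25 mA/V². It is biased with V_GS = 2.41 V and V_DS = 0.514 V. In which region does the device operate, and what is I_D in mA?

Triode; I_D = 5.72 mA

V_ov = V_GS − V_th = 2.41 − 0.374 = 2.04 V.
Since V_DS = 0.514 V < V_ov = 2.04 V, the device is in the triode region.
I_D = k_n [V_ov · V_DS − ½ V_DS²] = 6.25 × [2.04 × 0.514 − 0.5 × 0.514²] = 5.72 mA.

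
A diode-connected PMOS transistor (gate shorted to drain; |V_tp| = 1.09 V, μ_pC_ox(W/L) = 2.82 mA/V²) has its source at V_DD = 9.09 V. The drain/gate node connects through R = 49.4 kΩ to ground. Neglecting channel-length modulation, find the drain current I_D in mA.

I_D = 0.155 mA

With gate tied to drain, V_SG = V_SD ≥ V_SG − |V_tp|, so the device is in saturation.
KCL at the drain: ½ k_p (V_SG − |V_tp|)² = (V_DD − V_SG)/R.
Let x = V_SG − 1.09. Then 69.7 x² + x − 8 = 0, giving x = 0.332 V (positive root), so V_SG = 1.42 V.
I_D = (V_DD − V_SG)/R = (9.09 − 1.42) / 49.4 = 0.155 mA.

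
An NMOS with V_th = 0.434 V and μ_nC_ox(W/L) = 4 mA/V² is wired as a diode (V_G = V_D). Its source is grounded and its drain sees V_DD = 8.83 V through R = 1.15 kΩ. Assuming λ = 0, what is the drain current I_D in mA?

With gate tied to drain, V_GS = V_DS ≥ V_GS − V_th, so the device is in saturation.
KCL at the drain: ½ k_n (V_GS − V_th)² = (V_DD − V_GS)/R.
Let x = V_GS − 0.434. Then 2.3 x² + x − 8.396 = 0, giving x = 1.71 V (positive root), so V_GS = 2.14 V.
I_D = (V_DD − V_GS)/R = (8.83 − 2.14) / 1.15 = 5.82 mA.

I_D = 5.82 mA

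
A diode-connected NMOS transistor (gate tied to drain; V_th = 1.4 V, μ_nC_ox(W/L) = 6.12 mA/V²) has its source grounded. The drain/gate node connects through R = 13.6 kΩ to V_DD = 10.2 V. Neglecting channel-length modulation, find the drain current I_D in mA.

With gate tied to drain, V_GS = V_DS ≥ V_GS − V_th, so the device is in saturation.
KCL at the drain: ½ k_n (V_GS − V_th)² = (V_DD − V_GS)/R.
Let x = V_GS − 1.4. Then 41.6 x² + x − 8.8 = 0, giving x = 0.448 V (positive root), so V_GS = 1.85 V.
I_D = (V_DD − V_GS)/R = (10.2 − 1.85) / 13.6 = 0.614 mA.

I_D = 0.614 mA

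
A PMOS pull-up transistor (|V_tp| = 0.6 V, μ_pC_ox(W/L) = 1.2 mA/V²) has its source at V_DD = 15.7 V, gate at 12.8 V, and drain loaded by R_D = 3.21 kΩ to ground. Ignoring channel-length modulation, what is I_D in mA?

I_D = 3.17 mA

V_SG = V_DD − V_G = 15.7 − 12.8 = 2.9 V, so V_ov = 2.9 − 0.6 = 2.3 V.
Assume saturation: I_D = ½ k_p V_ov² = 0.5 × 1.2 × 2.3² = 3.17 mA, giving V_SD = V_DD − I_D R_D = 15.7 − 3.17 × 3.21 = 5.51 V.
V_SD = 5.51 V ≥ V_ov = 2.3 V, confirming saturation.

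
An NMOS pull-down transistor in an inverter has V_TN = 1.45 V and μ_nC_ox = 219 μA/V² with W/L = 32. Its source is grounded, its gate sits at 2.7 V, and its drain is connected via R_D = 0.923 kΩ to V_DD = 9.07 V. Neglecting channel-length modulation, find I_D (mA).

I_D = 5.48 mA

V_GS = V_G = 2.7 V, so V_ov = 2.7 − 1.45 = 1.25 V.
k_n = μ_nC_ox · (W/L) = 7.008 mA/V².
Assume saturation: I_D = ½ k_n V_ov² = 0.5 × 7.008 × 1.25² = 5.48 mA, giving V_DS = V_DD − I_D R_D = 9.07 − 5.48 × 0.923 = 4.02 V.
V_DS = 4.02 V ≥ V_ov = 1.25 V, confirming saturation.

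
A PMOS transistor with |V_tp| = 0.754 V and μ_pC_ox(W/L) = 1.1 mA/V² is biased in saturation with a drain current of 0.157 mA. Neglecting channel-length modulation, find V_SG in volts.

V_SG = 1.29 V

In saturation I_D = ½ k_p (V_SG − |V_tp|)², so V_SG − |V_tp| = √(2 I_D / k_p) = √(2 × 0.157 / 1.1) = 0.534 V.
V_SG = 0.754 + 0.534 = 1.29 V.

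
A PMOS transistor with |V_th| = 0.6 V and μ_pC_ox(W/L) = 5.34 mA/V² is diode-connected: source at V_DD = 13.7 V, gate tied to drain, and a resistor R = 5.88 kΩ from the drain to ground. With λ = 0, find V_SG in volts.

With gate tied to drain, V_SG = V_SD ≥ V_SG − |V_th|, so the device is in saturation.
KCL at the drain: ½ k_p (V_SG − |V_th|)² = (V_DD − V_SG)/R.
Let x = V_SG − 0.6. Then 15.7 x² + x − 13.1 = 0, giving x = 0.882 V (positive root), so V_SG = 1.48 V.
I_D = (V_DD − V_SG)/R = (13.7 − 1.48) / 5.88 = 2.08 mA.

V_SG = 1.48 V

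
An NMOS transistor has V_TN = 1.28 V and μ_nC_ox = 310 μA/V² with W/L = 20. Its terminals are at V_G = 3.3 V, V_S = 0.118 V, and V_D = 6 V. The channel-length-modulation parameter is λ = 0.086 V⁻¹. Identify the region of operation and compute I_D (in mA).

V_GS = V_G − V_S = 3.3 − 0.118 = 3.18 V; V_DS = V_D − V_S = 6 − 0.118 = 5.88 V.
k_n = μ_nC_ox · (W/L) = 6.2 mA/V².
V_ov = V_GS − V_TN = 3.18 − 1.28 = 1.9 V.
Since V_DS = 5.88 V ≥ V_ov = 1.9 V, the device is in saturation.
I_D = ½ k_n V_ov² (1 + λ V_DS) = 0.5 × 6.2 × 1.9² × (1 + 0.086 × 5.88) = 16.9 mA.

Saturation; I_D = 16.9 mA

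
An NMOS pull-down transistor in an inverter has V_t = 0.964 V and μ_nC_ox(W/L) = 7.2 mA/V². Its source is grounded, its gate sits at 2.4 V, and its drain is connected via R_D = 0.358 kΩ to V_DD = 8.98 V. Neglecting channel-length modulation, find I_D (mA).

I_D = 7.42 mA

V_GS = V_G = 2.4 V, so V_ov = 2.4 − 0.964 = 1.44 V.
Assume saturation: I_D = ½ k_n V_ov² = 0.5 × 7.2 × 1.44² = 7.42 mA, giving V_DS = V_DD − I_D R_D = 8.98 − 7.42 × 0.358 = 6.32 V.
V_DS = 6.32 V ≥ V_ov = 1.44 V, confirming saturation.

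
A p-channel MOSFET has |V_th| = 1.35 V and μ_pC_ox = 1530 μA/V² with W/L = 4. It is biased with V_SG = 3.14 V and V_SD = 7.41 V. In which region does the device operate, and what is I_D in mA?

k_p = μ_pC_ox · (W/L) = 6.12 mA/V².
V_ov = V_SG − |V_th| = 3.14 − 1.35 = 1.79 V.
Since V_SD = 7.41 V ≥ V_ov = 1.79 V, the device is in saturation.
I_D = ½ k_p V_ov² = 0.5 × 6.12 × 1.79² = 9.8 mA.

Saturation; I_D = 9.80 mA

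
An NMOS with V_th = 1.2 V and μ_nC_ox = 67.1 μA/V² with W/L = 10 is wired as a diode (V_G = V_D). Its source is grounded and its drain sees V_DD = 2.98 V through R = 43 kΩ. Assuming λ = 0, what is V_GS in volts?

With gate tied to drain, V_GS = V_DS ≥ V_GS − V_th, so the device is in saturation.
k_n = μ_nC_ox · (W/L) = 0.671 mA/V².
KCL at the drain: ½ k_n (V_GS − V_th)² = (V_DD − V_GS)/R.
Let x = V_GS − 1.2. Then 14.4 x² + x − 1.78 = 0, giving x = 0.318 V (positive root), so V_GS = 1.52 V.
I_D = (V_DD − V_GS)/R = (2.98 − 1.52) / 43 = 0.034 mA.

V_GS = 1.52 V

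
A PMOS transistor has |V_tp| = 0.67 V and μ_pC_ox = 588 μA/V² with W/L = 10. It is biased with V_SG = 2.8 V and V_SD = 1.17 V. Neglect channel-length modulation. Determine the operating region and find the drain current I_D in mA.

Triode; I_D = 10.6 mA

k_p = μ_pC_ox · (W/L) = 5.88 mA/V².
V_ov = V_SG − |V_tp| = 2.8 − 0.67 = 2.13 V.
Since V_SD = 1.17 V < V_ov = 2.13 V, the device is in the triode region.
I_D = k_p [V_ov · V_SD − ½ V_SD²] = 5.88 × [2.13 × 1.17 − 0.5 × 1.17²] = 10.6 mA.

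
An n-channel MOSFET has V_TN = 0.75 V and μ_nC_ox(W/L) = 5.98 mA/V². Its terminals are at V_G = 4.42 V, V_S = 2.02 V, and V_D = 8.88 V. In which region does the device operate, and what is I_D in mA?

Saturation; I_D = 8.14 mA

V_GS = V_G − V_S = 4.42 − 2.02 = 2.4 V; V_DS = V_D − V_S = 8.88 − 2.02 = 6.86 V.
V_ov = V_GS − V_TN = 2.4 − 0.75 = 1.65 V.
Since V_DS = 6.86 V ≥ V_ov = 1.65 V, the device is in saturation.
I_D = ½ k_n V_ov² = 0.5 × 5.98 × 1.65² = 8.14 mA.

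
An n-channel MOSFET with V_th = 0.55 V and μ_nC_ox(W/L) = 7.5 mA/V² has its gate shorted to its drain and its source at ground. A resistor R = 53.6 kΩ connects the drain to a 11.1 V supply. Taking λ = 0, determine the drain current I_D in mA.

With gate tied to drain, V_GS = V_DS ≥ V_GS − V_th, so the device is in saturation.
KCL at the drain: ½ k_n (V_GS − V_th)² = (V_DD − V_GS)/R.
Let x = V_GS − 0.55. Then 201 x² + x − 10.55 = 0, giving x = 0.227 V (positive root), so V_GS = 0.777 V.
I_D = (V_DD − V_GS)/R = (11.1 − 0.777) / 53.6 = 0.193 mA.

I_D = 0.193 mA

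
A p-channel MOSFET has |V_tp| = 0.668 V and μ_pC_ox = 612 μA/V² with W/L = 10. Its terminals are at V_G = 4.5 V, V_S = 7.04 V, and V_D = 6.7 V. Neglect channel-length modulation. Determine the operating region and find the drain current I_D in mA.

Triode; I_D = 3.54 mA

V_SG = V_S − V_G = 7.04 − 4.5 = 2.54 V; V_SD = V_S − V_D = 7.04 − 6.7 = 0.34 V.
k_p = μ_pC_ox · (W/L) = 6.12 mA/V².
V_ov = V_SG − |V_tp| = 2.54 − 0.668 = 1.87 V.
Since V_SD = 0.34 V < V_ov = 1.87 V, the device is in the triode region.
I_D = k_p [V_ov · V_SD − ½ V_SD²] = 6.12 × [1.87 × 0.34 − 0.5 × 0.34²] = 3.54 mA.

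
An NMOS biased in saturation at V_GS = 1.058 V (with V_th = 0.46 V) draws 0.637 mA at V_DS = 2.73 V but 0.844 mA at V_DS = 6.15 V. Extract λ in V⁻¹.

λ = 0.128 V⁻¹

With V_GS fixed, I_D ∝ (1 + λ V_DS) in saturation, so I_D2/I_D1 = (1 + λ V_DS2)/(1 + λ V_DS1).
0.844/0.637 = 1.325 = (1 + 6.15 λ)/(1 + 2.73 λ).
Solving: λ (I_D1 V_DS2 − I_D2 V_DS1) = I_D2 − I_D1, so λ = (0.844 − 0.637) / (0.637 × 6.15 − 0.844 × 2.73) = 0.207 / 1.61 = 0.128 V⁻¹.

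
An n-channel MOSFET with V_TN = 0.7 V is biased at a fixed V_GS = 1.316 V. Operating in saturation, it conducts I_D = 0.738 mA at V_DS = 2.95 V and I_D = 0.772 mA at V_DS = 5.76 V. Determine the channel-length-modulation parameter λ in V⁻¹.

With V_GS fixed, I_D ∝ (1 + λ V_DS) in saturation, so I_D2/I_D1 = (1 + λ V_DS2)/(1 + λ V_DS1).
0.772/0.738 = 1.046 = (1 + 5.76 λ)/(1 + 2.95 λ).
Solving: λ (I_D1 V_DS2 − I_D2 V_DS1) = I_D2 − I_D1, so λ = (0.772 − 0.738) / (0.738 × 5.76 − 0.772 × 2.95) = 0.034 / 1.97 = 0.0172 V⁻¹.

λ = 0.0172 V⁻¹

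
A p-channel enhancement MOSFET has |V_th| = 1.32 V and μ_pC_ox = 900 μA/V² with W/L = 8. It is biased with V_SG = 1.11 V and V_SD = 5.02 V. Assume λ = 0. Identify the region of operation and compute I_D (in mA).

Cutoff; I_D = 0 mA

V_SG = 1.11 V < |V_th| = 1.32 V, so the transistor is in cutoff.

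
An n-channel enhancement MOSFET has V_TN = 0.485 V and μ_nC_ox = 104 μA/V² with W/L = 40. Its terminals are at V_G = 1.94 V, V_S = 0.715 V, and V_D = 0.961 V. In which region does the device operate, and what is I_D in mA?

V_GS = V_G − V_S = 1.94 − 0.715 = 1.23 V; V_DS = V_D − V_S = 0.961 − 0.715 = 0.246 V.
k_n = μ_nC_ox · (W/L) = 4.16 mA/V².
V_ov = V_GS − V_TN = 1.23 − 0.485 = 0.74 V.
Since V_DS = 0.246 V < V_ov = 0.74 V, the device is in the triode region.
I_D = k_n [V_ov · V_DS − ½ V_DS²] = 4.16 × [0.74 × 0.246 − 0.5 × 0.246²] = 0.631 mA.

Triode; I_D = 0.631 mA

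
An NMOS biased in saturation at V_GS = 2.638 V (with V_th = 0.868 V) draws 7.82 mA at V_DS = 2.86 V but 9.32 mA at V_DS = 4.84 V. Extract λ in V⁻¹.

With V_GS fixed, I_D ∝ (1 + λ V_DS) in saturation, so I_D2/I_D1 = (1 + λ V_DS2)/(1 + λ V_DS1).
9.32/7.82 = 1.192 = (1 + 4.84 λ)/(1 + 2.86 λ).
Solving: λ (I_D1 V_DS2 − I_D2 V_DS1) = I_D2 − I_D1, so λ = (9.32 − 7.82) / (7.82 × 4.84 − 9.32 × 2.86) = 1.5 / 11.2 = 0.134 V⁻¹.

λ = 0.134 V⁻¹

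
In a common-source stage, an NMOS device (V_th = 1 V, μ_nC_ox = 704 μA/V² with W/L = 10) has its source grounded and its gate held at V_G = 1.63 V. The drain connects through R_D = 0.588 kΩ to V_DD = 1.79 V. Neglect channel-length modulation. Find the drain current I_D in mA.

I_D = 1.40 mA

V_GS = V_G = 1.63 V, so V_ov = 1.63 − 1 = 0.63 V.
k_n = μ_nC_ox · (W/L) = 7.04 mA/V².
Assume saturation: I_D = ½ k_n V_ov² = 0.5 × 7.04 × 0.63² = 1.4 mA, giving V_DS = V_DD − I_D R_D = 1.79 − 1.4 × 0.588 = 0.969 V.
V_DS = 0.969 V ≥ V_ov = 0.63 V, confirming saturation.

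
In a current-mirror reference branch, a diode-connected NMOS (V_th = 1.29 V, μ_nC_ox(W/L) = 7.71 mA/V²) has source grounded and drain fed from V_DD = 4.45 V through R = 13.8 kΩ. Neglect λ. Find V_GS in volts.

V_GS = 1.52 V

With gate tied to drain, V_GS = V_DS ≥ V_GS − V_th, so the device is in saturation.
KCL at the drain: ½ k_n (V_GS − V_th)² = (V_DD − V_GS)/R.
Let x = V_GS − 1.29. Then 53.2 x² + x − 3.16 = 0, giving x = 0.235 V (positive root), so V_GS = 1.52 V.
I_D = (V_DD − V_GS)/R = (4.45 − 1.52) / 13.8 = 0.212 mA.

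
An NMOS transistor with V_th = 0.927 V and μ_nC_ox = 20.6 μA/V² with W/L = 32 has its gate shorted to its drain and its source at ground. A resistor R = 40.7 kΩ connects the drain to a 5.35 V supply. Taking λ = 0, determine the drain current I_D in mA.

With gate tied to drain, V_GS = V_DS ≥ V_GS − V_th, so the device is in saturation.
k_n = μ_nC_ox · (W/L) = 0.6592 mA/V².
KCL at the drain: ½ k_n (V_GS − V_th)² = (V_DD − V_GS)/R.
Let x = V_GS − 0.927. Then 13.4 x² + x − 4.423 = 0, giving x = 0.538 V (positive root), so V_GS = 1.47 V.
I_D = (V_DD − V_GS)/R = (5.35 − 1.47) / 40.7 = 0.0955 mA.

I_D = 0.0955 mA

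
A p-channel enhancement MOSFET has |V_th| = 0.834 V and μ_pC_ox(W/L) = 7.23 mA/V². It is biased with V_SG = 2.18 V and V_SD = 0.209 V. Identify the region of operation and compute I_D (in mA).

V_ov = V_SG − |V_th| = 2.18 − 0.834 = 1.35 V.
Since V_SD = 0.209 V < V_ov = 1.35 V, the device is in the triode region.
I_D = k_p [V_ov · V_SD − ½ V_SD²] = 7.23 × [1.35 × 0.209 − 0.5 × 0.209²] = 1.88 mA.

Triode; I_D = 1.88 mA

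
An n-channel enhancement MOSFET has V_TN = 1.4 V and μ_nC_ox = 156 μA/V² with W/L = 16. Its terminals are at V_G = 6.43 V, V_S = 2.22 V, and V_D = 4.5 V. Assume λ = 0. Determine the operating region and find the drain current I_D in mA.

Triode; I_D = 9.50 mA

V_GS = V_G − V_S = 6.43 − 2.22 = 4.21 V; V_DS = V_D − V_S = 4.5 − 2.22 = 2.28 V.
k_n = μ_nC_ox · (W/L) = 2.496 mA/V².
V_ov = V_GS − V_TN = 4.21 − 1.4 = 2.81 V.
Since V_DS = 2.28 V < V_ov = 2.81 V, the device is in the triode region.
I_D = k_n [V_ov · V_DS − ½ V_DS²] = 2.496 × [2.81 × 2.28 − 0.5 × 2.28²] = 9.5 mA.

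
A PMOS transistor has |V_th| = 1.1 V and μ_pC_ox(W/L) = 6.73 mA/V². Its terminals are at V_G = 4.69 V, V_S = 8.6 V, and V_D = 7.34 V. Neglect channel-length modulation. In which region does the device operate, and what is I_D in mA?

Triode; I_D = 18.5 mA

V_SG = V_S − V_G = 8.6 − 4.69 = 3.91 V; V_SD = V_S − V_D = 8.6 − 7.34 = 1.26 V.
V_ov = V_SG − |V_th| = 3.91 − 1.1 = 2.81 V.
Since V_SD = 1.26 V < V_ov = 2.81 V, the device is in the triode region.
I_D = k_p [V_ov · V_SD − ½ V_SD²] = 6.73 × [2.81 × 1.26 − 0.5 × 1.26²] = 18.5 mA.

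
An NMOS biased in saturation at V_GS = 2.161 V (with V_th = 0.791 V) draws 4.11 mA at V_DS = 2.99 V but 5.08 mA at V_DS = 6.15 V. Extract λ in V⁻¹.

With V_GS fixed, I_D ∝ (1 + λ V_DS) in saturation, so I_D2/I_D1 = (1 + λ V_DS2)/(1 + λ V_DS1).
5.08/4.11 = 1.236 = (1 + 6.15 λ)/(1 + 2.99 λ).
Solving: λ (I_D1 V_DS2 − I_D2 V_DS1) = I_D2 − I_D1, so λ = (5.08 − 4.11) / (4.11 × 6.15 − 5.08 × 2.99) = 0.97 / 10.1 = 0.0962 V⁻¹.

λ = 0.0962 V⁻¹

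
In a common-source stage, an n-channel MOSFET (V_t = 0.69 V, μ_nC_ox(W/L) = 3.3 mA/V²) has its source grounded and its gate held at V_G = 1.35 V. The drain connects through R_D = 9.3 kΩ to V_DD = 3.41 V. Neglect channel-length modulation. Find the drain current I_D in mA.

V_GS = V_G = 1.35 V, so V_ov = 1.35 − 0.69 = 0.66 V.
Assume saturation: I_D = ½ k_n V_ov² = 0.5 × 3.3 × 0.66² = 0.719 mA, giving V_DS = V_DD − I_D R_D = 3.41 − 0.719 × 9.3 = -3.27 V.
But -3.27 V < V_ov = 0.66 V, so the device is actually in triode.
In triode I_D = k_n[V_ov V_DS − ½ V_DS²] and I_D = (V_DD − V_DS)/R_D. Equating: 15.3 V_DS² − 21.26 V_DS + 3.41 = 0, giving V_DS = 0.185 V (the root below V_ov).
I_D = (3.41 − 0.185) / 9.3 = 0.347 mA.

I_D = 0.347 mA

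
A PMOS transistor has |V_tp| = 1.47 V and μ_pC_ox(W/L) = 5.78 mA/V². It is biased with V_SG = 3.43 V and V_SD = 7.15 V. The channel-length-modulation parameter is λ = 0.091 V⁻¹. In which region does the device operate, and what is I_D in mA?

Saturation; I_D = 18.3 mA

V_ov = V_SG − |V_tp| = 3.43 − 1.47 = 1.96 V.
Since V_SD = 7.15 V ≥ V_ov = 1.96 V, the device is in saturation.
I_D = ½ k_p V_ov² (1 + λ V_SD) = 0.5 × 5.78 × 1.96² × (1 + 0.091 × 7.15) = 18.3 mA.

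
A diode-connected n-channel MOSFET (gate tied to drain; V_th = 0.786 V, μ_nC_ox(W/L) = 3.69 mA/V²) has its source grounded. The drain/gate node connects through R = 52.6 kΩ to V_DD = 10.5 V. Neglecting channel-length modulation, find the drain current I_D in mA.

I_D = 0.179 mA

With gate tied to drain, V_GS = V_DS ≥ V_GS − V_th, so the device is in saturation.
KCL at the drain: ½ k_n (V_GS − V_th)² = (V_DD − V_GS)/R.
Let x = V_GS − 0.786. Then 97 x² + x − 9.714 = 0, giving x = 0.311 V (positive root), so V_GS = 1.1 V.
I_D = (V_DD − V_GS)/R = (10.5 − 1.1) / 52.6 = 0.179 mA.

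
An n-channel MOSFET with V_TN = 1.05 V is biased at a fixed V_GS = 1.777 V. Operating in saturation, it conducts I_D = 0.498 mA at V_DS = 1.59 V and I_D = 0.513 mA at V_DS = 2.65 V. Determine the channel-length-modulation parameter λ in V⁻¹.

With V_GS fixed, I_D ∝ (1 + λ V_DS) in saturation, so I_D2/I_D1 = (1 + λ V_DS2)/(1 + λ V_DS1).
0.513/0.498 = 1.03 = (1 + 2.65 λ)/(1 + 1.59 λ).
Solving: λ (I_D1 V_DS2 − I_D2 V_DS1) = I_D2 − I_D1, so λ = (0.513 − 0.498) / (0.498 × 2.65 − 0.513 × 1.59) = 0.015 / 0.504 = 0.0298 V⁻¹.

λ = 0.0298 V⁻¹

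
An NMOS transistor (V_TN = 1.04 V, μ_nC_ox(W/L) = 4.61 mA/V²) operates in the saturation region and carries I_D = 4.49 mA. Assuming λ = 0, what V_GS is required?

In saturation I_D = ½ k_n (V_GS − V_TN)², so V_GS − V_TN = √(2 I_D / k_n) = √(2 × 4.49 / 4.61) = 1.4 V.
V_GS = 1.04 + 1.4 = 2.44 V.

V_GS = 2.44 V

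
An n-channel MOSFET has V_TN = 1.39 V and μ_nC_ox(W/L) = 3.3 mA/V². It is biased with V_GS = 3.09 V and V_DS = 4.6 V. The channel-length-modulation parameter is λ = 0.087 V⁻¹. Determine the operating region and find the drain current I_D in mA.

Saturation; I_D = 6.68 mA

V_ov = V_GS − V_TN = 3.09 − 1.39 = 1.7 V.
Since V_DS = 4.6 V ≥ V_ov = 1.7 V, the device is in saturation.
I_D = ½ k_n V_ov² (1 + λ V_DS) = 0.5 × 3.3 × 1.7² × (1 + 0.087 × 4.6) = 6.68 mA.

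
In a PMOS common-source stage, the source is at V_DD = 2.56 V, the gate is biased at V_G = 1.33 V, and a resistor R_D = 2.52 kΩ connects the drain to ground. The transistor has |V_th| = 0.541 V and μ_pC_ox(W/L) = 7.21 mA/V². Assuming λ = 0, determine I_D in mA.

V_SG = V_DD − V_G = 2.56 − 1.33 = 1.23 V, so V_ov = 1.23 − 0.541 = 0.689 V.
Assume saturation: I_D = ½ k_p V_ov² = 0.5 × 7.21 × 0.689² = 1.71 mA, giving V_SD = V_DD − I_D R_D = 2.56 − 1.71 × 2.52 = -1.75 V.
But -1.75 V < V_ov = 0.689 V, so the device is actually in triode.
In triode I_D = k_p[V_ov V_SD − ½ V_SD²] and I_D = (V_DD − V_SD)/R_D. Equating: 9.08 V_SD² − 13.52 V_SD + 2.56 = 0, giving V_SD = 0.223 V (the root below V_ov).
I_D = (2.56 − 0.223) / 2.52 = 0.928 mA.

I_D = 0.928 mA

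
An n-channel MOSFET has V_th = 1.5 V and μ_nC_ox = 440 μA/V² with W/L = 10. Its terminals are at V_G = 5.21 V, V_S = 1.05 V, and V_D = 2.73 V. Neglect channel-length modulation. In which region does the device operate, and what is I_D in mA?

V_GS = V_G − V_S = 5.21 − 1.05 = 4.16 V; V_DS = V_D − V_S = 2.73 − 1.05 = 1.68 V.
k_n = μ_nC_ox · (W/L) = 4.4 mA/V².
V_ov = V_GS − V_th = 4.16 − 1.5 = 2.66 V.
Since V_DS = 1.68 V < V_ov = 2.66 V, the device is in the triode region.
I_D = k_n [V_ov · V_DS − ½ V_DS²] = 4.4 × [2.66 × 1.68 − 0.5 × 1.68²] = 13.5 mA.

Triode; I_D = 13.5 mA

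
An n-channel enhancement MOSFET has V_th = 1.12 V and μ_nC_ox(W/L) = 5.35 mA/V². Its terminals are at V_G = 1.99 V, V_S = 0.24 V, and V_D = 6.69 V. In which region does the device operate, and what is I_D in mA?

Saturation; I_D = 1.06 mA

V_GS = V_G − V_S = 1.99 − 0.24 = 1.75 V; V_DS = V_D − V_S = 6.69 − 0.24 = 6.45 V.
V_ov = V_GS − V_th = 1.75 − 1.12 = 0.63 V.
Since V_DS = 6.45 V ≥ V_ov = 0.63 V, the device is in saturation.
I_D = ½ k_n V_ov² = 0.5 × 5.35 × 0.63² = 1.06 mA.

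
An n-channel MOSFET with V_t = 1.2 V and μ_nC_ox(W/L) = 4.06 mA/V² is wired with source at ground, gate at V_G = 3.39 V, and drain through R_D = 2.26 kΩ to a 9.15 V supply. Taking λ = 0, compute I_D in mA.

I_D = 3.83 mA

V_GS = V_G = 3.39 V, so V_ov = 3.39 − 1.2 = 2.19 V.
Assume saturation: I_D = ½ k_n V_ov² = 0.5 × 4.06 × 2.19² = 9.74 mA, giving V_DS = V_DD − I_D R_D = 9.15 − 9.74 × 2.26 = -12.9 V.
But -12.9 V < V_ov = 2.19 V, so the device is actually in triode.
In triode I_D = k_n[V_ov V_DS − ½ V_DS²] and I_D = (V_DD − V_DS)/R_D. Equating: 4.59 V_DS² − 21.09 V_DS + 9.15 = 0, giving V_DS = 0.485 V (the root below V_ov).
I_D = (9.15 − 0.485) / 2.26 = 3.83 mA.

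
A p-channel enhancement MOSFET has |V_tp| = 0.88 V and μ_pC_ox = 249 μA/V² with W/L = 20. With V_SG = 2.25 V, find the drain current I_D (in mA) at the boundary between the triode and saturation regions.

At the boundary V_SD = V_ov = V_SG − |V_tp| = 2.25 − 0.88 = 1.37 V.
k_p = μ_pC_ox · (W/L) = 4.98 mA/V².
I_D = ½ k_p V_ov² = 0.5 × 4.98 × 1.37² = 4.67 mA.

I_D = 4.67 mA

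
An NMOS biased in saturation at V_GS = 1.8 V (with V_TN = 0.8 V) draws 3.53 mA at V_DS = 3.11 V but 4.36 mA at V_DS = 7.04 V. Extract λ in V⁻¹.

With V_GS fixed, I_D ∝ (1 + λ V_DS) in saturation, so I_D2/I_D1 = (1 + λ V_DS2)/(1 + λ V_DS1).
4.36/3.53 = 1.235 = (1 + 7.04 λ)/(1 + 3.11 λ).
Solving: λ (I_D1 V_DS2 − I_D2 V_DS1) = I_D2 − I_D1, so λ = (4.36 − 3.53) / (3.53 × 7.04 − 4.36 × 3.11) = 0.83 / 11.3 = 0.0735 V⁻¹.

λ = 0.0735 V⁻¹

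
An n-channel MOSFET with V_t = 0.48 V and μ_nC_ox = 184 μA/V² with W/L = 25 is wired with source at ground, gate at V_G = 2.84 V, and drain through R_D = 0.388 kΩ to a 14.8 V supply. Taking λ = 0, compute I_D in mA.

V_GS = V_G = 2.84 V, so V_ov = 2.84 − 0.48 = 2.36 V.
k_n = μ_nC_ox · (W/L) = 4.6 mA/V².
Assume saturation: I_D = ½ k_n V_ov² = 0.5 × 4.6 × 2.36² = 12.8 mA, giving V_DS = V_DD − I_D R_D = 14.8 − 12.8 × 0.388 = 9.83 V.
V_DS = 9.83 V ≥ V_ov = 2.36 V, confirming saturation.

I_D = 12.8 mA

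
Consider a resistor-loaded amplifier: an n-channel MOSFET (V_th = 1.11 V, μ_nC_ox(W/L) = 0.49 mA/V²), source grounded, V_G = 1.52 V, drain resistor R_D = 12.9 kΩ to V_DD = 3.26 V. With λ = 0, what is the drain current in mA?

I_D = 0.0412 mA

V_GS = V_G = 1.52 V, so V_ov = 1.52 − 1.11 = 0.41 V.
Assume saturation: I_D = ½ k_n V_ov² = 0.5 × 0.49 × 0.41² = 0.0412 mA, giving V_DS = V_DD − I_D R_D = 3.26 − 0.0412 × 12.9 = 2.73 V.
V_DS = 2.73 V ≥ V_ov = 0.41 V, confirming saturation.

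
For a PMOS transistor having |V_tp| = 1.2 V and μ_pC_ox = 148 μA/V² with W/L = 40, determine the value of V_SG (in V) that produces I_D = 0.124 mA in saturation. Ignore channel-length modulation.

V_SG = 1.40 V

k_p = μ_pC_ox · (W/L) = 5.92 mA/V².
In saturation I_D = ½ k_p (V_SG − |V_tp|)², so V_SG − |V_tp| = √(2 I_D / k_p) = √(2 × 0.124 / 5.92) = 0.205 V.
V_SG = 1.2 + 0.205 = 1.4 V.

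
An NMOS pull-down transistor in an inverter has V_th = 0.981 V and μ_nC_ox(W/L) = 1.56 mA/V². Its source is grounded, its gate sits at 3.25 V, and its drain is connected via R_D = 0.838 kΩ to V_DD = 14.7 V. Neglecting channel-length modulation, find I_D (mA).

I_D = 4.02 mA

V_GS = V_G = 3.25 V, so V_ov = 3.25 − 0.981 = 2.27 V.
Assume saturation: I_D = ½ k_n V_ov² = 0.5 × 1.56 × 2.27² = 4.02 mA, giving V_DS = V_DD − I_D R_D = 14.7 − 4.02 × 0.838 = 11.3 V.
V_DS = 11.3 V ≥ V_ov = 2.27 V, confirming saturation.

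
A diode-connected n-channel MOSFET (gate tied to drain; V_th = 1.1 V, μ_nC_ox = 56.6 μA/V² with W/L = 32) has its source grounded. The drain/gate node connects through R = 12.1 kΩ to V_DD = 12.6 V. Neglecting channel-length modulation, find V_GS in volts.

V_GS = 2.08 V

With gate tied to drain, V_GS = V_DS ≥ V_GS − V_th, so the device is in saturation.
k_n = μ_nC_ox · (W/L) = 1.811 mA/V².
KCL at the drain: ½ k_n (V_GS − V_th)² = (V_DD − V_GS)/R.
Let x = V_GS − 1.1. Then 11 x² + x − 11.5 = 0, giving x = 0.98 V (positive root), so V_GS = 2.08 V.
I_D = (V_DD − V_GS)/R = (12.6 − 2.08) / 12.1 = 0.869 mA.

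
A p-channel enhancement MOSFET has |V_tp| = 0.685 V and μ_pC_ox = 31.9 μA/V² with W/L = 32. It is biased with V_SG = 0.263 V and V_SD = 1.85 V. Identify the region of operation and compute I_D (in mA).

V_SG = 0.263 V < |V_tp| = 0.685 V, so the transistor is in cutoff.

Cutoff; I_D = 0 mA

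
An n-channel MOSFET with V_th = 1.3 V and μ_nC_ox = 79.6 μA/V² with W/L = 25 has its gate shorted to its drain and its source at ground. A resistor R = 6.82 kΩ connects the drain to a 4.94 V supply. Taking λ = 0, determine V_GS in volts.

With gate tied to drain, V_GS = V_DS ≥ V_GS − V_th, so the device is in saturation.
k_n = μ_nC_ox · (W/L) = 1.99 mA/V².
KCL at the drain: ½ k_n (V_GS − V_th)² = (V_DD − V_GS)/R.
Let x = V_GS − 1.3. Then 6.79 x² + x − 3.64 = 0, giving x = 0.662 V (positive root), so V_GS = 1.96 V.
I_D = (V_DD − V_GS)/R = (4.94 − 1.96) / 6.82 = 0.437 mA.

V_GS = 1.96 V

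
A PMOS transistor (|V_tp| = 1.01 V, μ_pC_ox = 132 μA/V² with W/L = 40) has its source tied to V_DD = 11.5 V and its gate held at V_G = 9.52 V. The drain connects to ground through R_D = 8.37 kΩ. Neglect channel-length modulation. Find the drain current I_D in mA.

I_D = 1.34 mA

V_SG = V_DD − V_G = 11.5 − 9.52 = 1.98 V, so V_ov = 1.98 − 1.01 = 0.97 V.
k_p = μ_pC_ox · (W/L) = 5.28 mA/V².
Assume saturation: I_D = ½ k_p V_ov² = 0.5 × 5.28 × 0.97² = 2.48 mA, giving V_SD = V_DD − I_D R_D = 11.5 − 2.48 × 8.37 = -9.29 V.
But -9.29 V < V_ov = 0.97 V, so the device is actually in triode.
In triode I_D = k_p[V_ov V_SD − ½ V_SD²] and I_D = (V_DD − V_SD)/R_D. Equating: 22.1 V_SD² − 43.87 V_SD + 11.5 = 0, giving V_SD = 0.311 V (the root below V_ov).
I_D = (11.5 − 0.311) / 8.37 = 1.34 mA.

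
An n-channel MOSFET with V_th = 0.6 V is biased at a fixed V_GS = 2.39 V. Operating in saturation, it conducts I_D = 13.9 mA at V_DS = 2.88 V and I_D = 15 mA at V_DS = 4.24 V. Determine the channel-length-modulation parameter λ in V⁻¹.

λ = 0.0699 V⁻¹

With V_GS fixed, I_D ∝ (1 + λ V_DS) in saturation, so I_D2/I_D1 = (1 + λ V_DS2)/(1 + λ V_DS1).
15/13.9 = 1.079 = (1 + 4.24 λ)/(1 + 2.88 λ).
Solving: λ (I_D1 V_DS2 − I_D2 V_DS1) = I_D2 − I_D1, so λ = (15 − 13.9) / (13.9 × 4.24 − 15 × 2.88) = 1.1 / 15.7 = 0.0699 V⁻¹.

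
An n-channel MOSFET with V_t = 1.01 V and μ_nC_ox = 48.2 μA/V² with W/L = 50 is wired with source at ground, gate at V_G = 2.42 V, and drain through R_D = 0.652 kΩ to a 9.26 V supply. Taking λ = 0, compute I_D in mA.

V_GS = V_G = 2.42 V, so V_ov = 2.42 − 1.01 = 1.41 V.
k_n = μ_nC_ox · (W/L) = 2.41 mA/V².
Assume saturation: I_D = ½ k_n V_ov² = 0.5 × 2.41 × 1.41² = 2.4 mA, giving V_DS = V_DD − I_D R_D = 9.26 − 2.4 × 0.652 = 7.7 V.
V_DS = 7.7 V ≥ V_ov = 1.41 V, confirming saturation.

I_D = 2.40 mA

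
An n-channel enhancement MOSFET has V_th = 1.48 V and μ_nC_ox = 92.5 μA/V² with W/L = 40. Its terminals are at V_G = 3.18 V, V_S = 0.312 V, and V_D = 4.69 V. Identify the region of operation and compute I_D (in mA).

V_GS = V_G − V_S = 3.18 − 0.312 = 2.87 V; V_DS = V_D − V_S = 4.69 − 0.312 = 4.38 V.
k_n = μ_nC_ox · (W/L) = 3.7 mA/V².
V_ov = V_GS − V_th = 2.87 − 1.48 = 1.39 V.
Since V_DS = 4.38 V ≥ V_ov = 1.39 V, the device is in saturation.
I_D = ½ k_n V_ov² = 0.5 × 3.7 × 1.39² = 3.56 mA.

Saturation; I_D = 3.56 mA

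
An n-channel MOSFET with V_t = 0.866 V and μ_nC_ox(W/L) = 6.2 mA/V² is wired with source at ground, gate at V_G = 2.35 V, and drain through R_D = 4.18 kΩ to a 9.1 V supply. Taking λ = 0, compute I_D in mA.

I_D = 2.12 mA

V_GS = V_G = 2.35 V, so V_ov = 2.35 − 0.866 = 1.48 V.
Assume saturation: I_D = ½ k_n V_ov² = 0.5 × 6.2 × 1.48² = 6.83 mA, giving V_DS = V_DD − I_D R_D = 9.1 − 6.83 × 4.18 = -19.4 V.
But -19.4 V < V_ov = 1.48 V, so the device is actually in triode.
In triode I_D = k_n[V_ov V_DS − ½ V_DS²] and I_D = (V_DD − V_DS)/R_D. Equating: 13 V_DS² − 39.46 V_DS + 9.1 = 0, giving V_DS = 0.251 V (the root below V_ov).
I_D = (9.1 − 0.251) / 4.18 = 2.12 mA.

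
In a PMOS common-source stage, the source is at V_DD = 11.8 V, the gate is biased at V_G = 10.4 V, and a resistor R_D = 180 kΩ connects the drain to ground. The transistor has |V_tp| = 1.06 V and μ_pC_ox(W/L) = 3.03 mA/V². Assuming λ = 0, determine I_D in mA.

I_D = 0.0652 mA

V_SG = V_DD − V_G = 11.8 − 10.4 = 1.4 V, so V_ov = 1.4 − 1.06 = 0.34 V.
Assume saturation: I_D = ½ k_p V_ov² = 0.5 × 3.03 × 0.34² = 0.175 mA, giving V_SD = V_DD − I_D R_D = 11.8 − 0.175 × 180 = -19.7 V.
But -19.7 V < V_ov = 0.34 V, so the device is actually in triode.
In triode I_D = k_p[V_ov V_SD − ½ V_SD²] and I_D = (V_DD − V_SD)/R_D. Equating: 273 V_SD² − 186.4 V_SD + 11.8 = 0, giving V_SD = 0.0706 V (the root below V_ov).
I_D = (11.8 − 0.0706) / 180 = 0.0652 mA.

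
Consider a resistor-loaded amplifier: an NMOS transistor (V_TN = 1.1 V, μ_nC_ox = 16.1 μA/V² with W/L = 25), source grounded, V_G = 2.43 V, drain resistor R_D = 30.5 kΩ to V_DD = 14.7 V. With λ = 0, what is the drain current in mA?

V_GS = V_G = 2.43 V, so V_ov = 2.43 − 1.1 = 1.33 V.
k_n = μ_nC_ox · (W/L) = 0.4025 mA/V².
Assume saturation: I_D = ½ k_n V_ov² = 0.5 × 0.4025 × 1.33² = 0.356 mA, giving V_DS = V_DD − I_D R_D = 14.7 − 0.356 × 30.5 = 3.84 V.
V_DS = 3.84 V ≥ V_ov = 1.33 V, confirming saturation.

I_D = 0.356 mA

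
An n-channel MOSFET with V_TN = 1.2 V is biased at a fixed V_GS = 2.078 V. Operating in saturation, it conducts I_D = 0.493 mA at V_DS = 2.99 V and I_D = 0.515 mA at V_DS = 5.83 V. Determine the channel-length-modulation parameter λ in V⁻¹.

λ = 0.0165 V⁻¹

With V_GS fixed, I_D ∝ (1 + λ V_DS) in saturation, so I_D2/I_D1 = (1 + λ V_DS2)/(1 + λ V_DS1).
0.515/0.493 = 1.045 = (1 + 5.83 λ)/(1 + 2.99 λ).
Solving: λ (I_D1 V_DS2 − I_D2 V_DS1) = I_D2 − I_D1, so λ = (0.515 − 0.493) / (0.493 × 5.83 − 0.515 × 2.99) = 0.022 / 1.33 = 0.0165 V⁻¹.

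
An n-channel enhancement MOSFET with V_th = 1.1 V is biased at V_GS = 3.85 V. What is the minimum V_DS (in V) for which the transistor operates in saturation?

V_DS,sat = 2.75 V

The boundary between triode and saturation is V_DS = V_GS − V_th = V_ov.
V_ov = 3.85 − 1.1 = 2.75 V.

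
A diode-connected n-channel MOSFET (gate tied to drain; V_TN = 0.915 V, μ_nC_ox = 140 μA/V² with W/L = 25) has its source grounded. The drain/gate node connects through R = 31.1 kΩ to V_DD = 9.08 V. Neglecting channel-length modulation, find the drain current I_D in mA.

With gate tied to drain, V_GS = V_DS ≥ V_GS − V_TN, so the device is in saturation.
k_n = μ_nC_ox · (W/L) = 3.5 mA/V².
KCL at the drain: ½ k_n (V_GS − V_TN)² = (V_DD − V_GS)/R.
Let x = V_GS − 0.915. Then 54.4 x² + x − 8.165 = 0, giving x = 0.378 V (positive root), so V_GS = 1.29 V.
I_D = (V_DD − V_GS)/R = (9.08 − 1.29) / 31.1 = 0.25 mA.

I_D = 0.250 mA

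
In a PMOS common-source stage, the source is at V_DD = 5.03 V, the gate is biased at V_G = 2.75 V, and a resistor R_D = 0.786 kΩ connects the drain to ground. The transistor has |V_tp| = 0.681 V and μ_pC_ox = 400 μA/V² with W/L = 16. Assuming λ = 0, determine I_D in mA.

V_SG = V_DD − V_G = 5.03 − 2.75 = 2.28 V, so V_ov = 2.28 − 0.681 = 1.6 V.
k_p = μ_pC_ox · (W/L) = 6.4 mA/V².
Assume saturation: I_D = ½ k_p V_ov² = 0.5 × 6.4 × 1.6² = 8.18 mA, giving V_SD = V_DD − I_D R_D = 5.03 − 8.18 × 0.786 = -1.4 V.
But -1.4 V < V_ov = 1.6 V, so the device is actually in triode.
In triode I_D = k_p[V_ov V_SD − ½ V_SD²] and I_D = (V_DD − V_SD)/R_D. Equating: 2.52 V_SD² − 9.044 V_SD + 5.03 = 0, giving V_SD = 0.688 V (the root below V_ov).
I_D = (5.03 − 0.688) / 0.786 = 5.52 mA.

I_D = 5.52 mA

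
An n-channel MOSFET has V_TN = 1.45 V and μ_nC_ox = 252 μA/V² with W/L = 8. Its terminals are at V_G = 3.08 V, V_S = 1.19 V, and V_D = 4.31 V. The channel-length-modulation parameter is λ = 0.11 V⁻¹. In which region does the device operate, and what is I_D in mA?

Saturation; I_D = 0.262 mA

V_GS = V_G − V_S = 3.08 − 1.19 = 1.89 V; V_DS = V_D − V_S = 4.31 − 1.19 = 3.12 V.
k_n = μ_nC_ox · (W/L) = 2.016 mA/V².
V_ov = V_GS − V_TN = 1.89 − 1.45 = 0.44 V.
Since V_DS = 3.12 V ≥ V_ov = 0.44 V, the device is in saturation.
I_D = ½ k_n V_ov² (1 + λ V_DS) = 0.5 × 2.016 × 0.44² × (1 + 0.11 × 3.12) = 0.262 mA.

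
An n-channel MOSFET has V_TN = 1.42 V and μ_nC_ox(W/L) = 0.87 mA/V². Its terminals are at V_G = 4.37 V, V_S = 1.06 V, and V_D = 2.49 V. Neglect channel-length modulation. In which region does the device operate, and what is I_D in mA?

Triode; I_D = 1.46 mA

V_GS = V_G − V_S = 4.37 − 1.06 = 3.31 V; V_DS = V_D − V_S = 2.49 − 1.06 = 1.43 V.
V_ov = V_GS − V_TN = 3.31 − 1.42 = 1.89 V.
Since V_DS = 1.43 V < V_ov = 1.89 V, the device is in the triode region.
I_D = k_n [V_ov · V_DS − ½ V_DS²] = 0.87 × [1.89 × 1.43 − 0.5 × 1.43²] = 1.46 mA.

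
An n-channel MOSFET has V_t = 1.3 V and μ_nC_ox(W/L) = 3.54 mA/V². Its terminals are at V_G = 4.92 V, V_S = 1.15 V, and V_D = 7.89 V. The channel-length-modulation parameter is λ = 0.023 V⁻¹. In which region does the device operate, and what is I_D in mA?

V_GS = V_G − V_S = 4.92 − 1.15 = 3.77 V; V_DS = V_D − V_S = 7.89 − 1.15 = 6.74 V.
V_ov = V_GS − V_t = 3.77 − 1.3 = 2.47 V.
Since V_DS = 6.74 V ≥ V_ov = 2.47 V, the device is in saturation.
I_D = ½ k_n V_ov² (1 + λ V_DS) = 0.5 × 3.54 × 2.47² × (1 + 0.023 × 6.74) = 12.5 mA.

Saturation; I_D = 12.5 mA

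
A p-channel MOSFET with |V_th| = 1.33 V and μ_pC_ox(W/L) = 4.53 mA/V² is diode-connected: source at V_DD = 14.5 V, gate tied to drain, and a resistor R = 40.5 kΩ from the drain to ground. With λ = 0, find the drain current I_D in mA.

With gate tied to drain, V_SG = V_SD ≥ V_SG − |V_th|, so the device is in saturation.
KCL at the drain: ½ k_p (V_SG − |V_th|)² = (V_DD − V_SG)/R.
Let x = V_SG − 1.33. Then 91.7 x² + x − 13.17 = 0, giving x = 0.373 V (positive root), so V_SG = 1.7 V.
I_D = (V_DD − V_SG)/R = (14.5 − 1.7) / 40.5 = 0.316 mA.

I_D = 0.316 mA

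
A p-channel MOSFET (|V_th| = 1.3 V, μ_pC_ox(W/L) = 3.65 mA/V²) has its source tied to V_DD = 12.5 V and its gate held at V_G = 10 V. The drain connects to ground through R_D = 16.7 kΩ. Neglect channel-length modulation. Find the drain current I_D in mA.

I_D = 0.738 mA

V_SG = V_DD − V_G = 12.5 − 10 = 2.5 V, so V_ov = 2.5 − 1.3 = 1.2 V.
Assume saturation: I_D = ½ k_p V_ov² = 0.5 × 3.65 × 1.2² = 2.63 mA, giving V_SD = V_DD − I_D R_D = 12.5 − 2.63 × 16.7 = -31.4 V.
But -31.4 V < V_ov = 1.2 V, so the device is actually in triode.
In triode I_D = k_p[V_ov V_SD − ½ V_SD²] and I_D = (V_DD − V_SD)/R_D. Equating: 30.5 V_SD² − 74.15 V_SD + 12.5 = 0, giving V_SD = 0.182 V (the root below V_ov).
I_D = (12.5 − 0.182) / 16.7 = 0.738 mA.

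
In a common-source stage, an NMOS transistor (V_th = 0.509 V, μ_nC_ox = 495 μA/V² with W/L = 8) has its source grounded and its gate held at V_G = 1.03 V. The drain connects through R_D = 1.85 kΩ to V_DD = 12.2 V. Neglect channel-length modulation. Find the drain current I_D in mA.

I_D = 0.537 mA

V_GS = V_G = 1.03 V, so V_ov = 1.03 − 0.509 = 0.521 V.
k_n = μ_nC_ox · (W/L) = 3.96 mA/V².
Assume saturation: I_D = ½ k_n V_ov² = 0.5 × 3.96 × 0.521² = 0.537 mA, giving V_DS = V_DD − I_D R_D = 12.2 − 0.537 × 1.85 = 11.2 V.
V_DS = 11.2 V ≥ V_ov = 0.521 V, confirming saturation.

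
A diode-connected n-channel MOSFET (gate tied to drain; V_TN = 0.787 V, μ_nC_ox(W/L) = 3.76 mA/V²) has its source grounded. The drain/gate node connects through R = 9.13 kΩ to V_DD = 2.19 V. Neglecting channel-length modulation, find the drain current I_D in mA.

With gate tied to drain, V_GS = V_DS ≥ V_GS − V_TN, so the device is in saturation.
KCL at the drain: ½ k_n (V_GS − V_TN)² = (V_DD − V_GS)/R.
Let x = V_GS − 0.787. Then 17.2 x² + x − 1.403 = 0, giving x = 0.258 V (positive root), so V_GS = 1.05 V.
I_D = (V_DD − V_GS)/R = (2.19 − 1.05) / 9.13 = 0.125 mA.

I_D = 0.125 mA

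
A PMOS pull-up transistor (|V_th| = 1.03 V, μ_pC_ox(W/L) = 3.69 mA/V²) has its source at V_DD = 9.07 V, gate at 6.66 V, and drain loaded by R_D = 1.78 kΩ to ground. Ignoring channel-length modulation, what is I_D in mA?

I_D = 3.51 mA

V_SG = V_DD − V_G = 9.07 − 6.66 = 2.41 V, so V_ov = 2.41 − 1.03 = 1.38 V.
Assume saturation: I_D = ½ k_p V_ov² = 0.5 × 3.69 × 1.38² = 3.51 mA, giving V_SD = V_DD − I_D R_D = 9.07 − 3.51 × 1.78 = 2.82 V.
V_SD = 2.82 V ≥ V_ov = 1.38 V, confirming saturation.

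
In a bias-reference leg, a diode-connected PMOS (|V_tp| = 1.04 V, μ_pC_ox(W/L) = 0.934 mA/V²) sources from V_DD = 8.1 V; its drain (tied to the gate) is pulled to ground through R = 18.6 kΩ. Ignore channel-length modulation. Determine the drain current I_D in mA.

I_D = 0.334 mA

With gate tied to drain, V_SG = V_SD ≥ V_SG − |V_tp|, so the device is in saturation.
KCL at the drain: ½ k_p (V_SG − |V_tp|)² = (V_DD − V_SG)/R.
Let x = V_SG − 1.04. Then 8.69 x² + x − 7.06 = 0, giving x = 0.846 V (positive root), so V_SG = 1.89 V.
I_D = (V_DD − V_SG)/R = (8.1 − 1.89) / 18.6 = 0.334 mA.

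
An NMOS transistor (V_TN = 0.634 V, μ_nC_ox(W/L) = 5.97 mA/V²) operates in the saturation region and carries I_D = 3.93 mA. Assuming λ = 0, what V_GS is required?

In saturation I_D = ½ k_n (V_GS − V_TN)², so V_GS − V_TN = √(2 I_D / k_n) = √(2 × 3.93 / 5.97) = 1.15 V.
V_GS = 0.634 + 1.15 = 1.78 V.

V_GS = 1.78 V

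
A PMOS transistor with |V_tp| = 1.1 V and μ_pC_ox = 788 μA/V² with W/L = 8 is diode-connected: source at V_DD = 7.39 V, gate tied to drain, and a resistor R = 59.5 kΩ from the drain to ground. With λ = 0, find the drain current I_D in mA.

I_D = 0.103 mA

With gate tied to drain, V_SG = V_SD ≥ V_SG − |V_tp|, so the device is in saturation.
k_p = μ_pC_ox · (W/L) = 6.304 mA/V².
KCL at the drain: ½ k_p (V_SG − |V_tp|)² = (V_DD − V_SG)/R.
Let x = V_SG − 1.1. Then 188 x² + x − 6.29 = 0, giving x = 0.18 V (positive root), so V_SG = 1.28 V.
I_D = (V_DD − V_SG)/R = (7.39 − 1.28) / 59.5 = 0.103 mA.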